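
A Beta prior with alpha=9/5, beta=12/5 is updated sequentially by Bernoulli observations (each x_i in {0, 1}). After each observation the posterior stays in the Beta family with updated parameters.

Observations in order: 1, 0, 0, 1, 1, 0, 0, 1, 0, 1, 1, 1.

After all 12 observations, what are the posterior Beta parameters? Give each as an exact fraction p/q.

alpha=44/5, beta=37/5

obs 1: x=1 → posterior Beta(14/5, 12/5)
obs 2: x=0 → posterior Beta(14/5, 17/5)
obs 3: x=0 → posterior Beta(14/5, 22/5)
obs 4: x=1 → posterior Beta(19/5, 22/5)
obs 5: x=1 → posterior Beta(24/5, 22/5)
obs 6: x=0 → posterior Beta(24/5, 27/5)
obs 7: x=0 → posterior Beta(24/5, 32/5)
obs 8: x=1 → posterior Beta(29/5, 32/5)
obs 9: x=0 → posterior Beta(29/5, 37/5)
obs 10: x=1 → posterior Beta(34/5, 37/5)
obs 11: x=1 → posterior Beta(39/5, 37/5)
obs 12: x=1 → posterior Beta(44/5, 37/5)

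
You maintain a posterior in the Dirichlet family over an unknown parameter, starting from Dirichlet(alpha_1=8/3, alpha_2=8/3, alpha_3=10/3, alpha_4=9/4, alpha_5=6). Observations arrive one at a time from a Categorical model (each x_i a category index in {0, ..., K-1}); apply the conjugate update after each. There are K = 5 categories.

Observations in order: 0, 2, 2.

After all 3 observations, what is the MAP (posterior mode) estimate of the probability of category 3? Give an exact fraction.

15/179

obs 1: x=0 → posterior Dirichlet(11/3, 8/3, 10/3, 9/4, 6)
obs 2: x=2 → posterior Dirichlet(11/3, 8/3, 13/3, 9/4, 6)
obs 3: x=2 → posterior Dirichlet(11/3, 8/3, 16/3, 9/4, 6)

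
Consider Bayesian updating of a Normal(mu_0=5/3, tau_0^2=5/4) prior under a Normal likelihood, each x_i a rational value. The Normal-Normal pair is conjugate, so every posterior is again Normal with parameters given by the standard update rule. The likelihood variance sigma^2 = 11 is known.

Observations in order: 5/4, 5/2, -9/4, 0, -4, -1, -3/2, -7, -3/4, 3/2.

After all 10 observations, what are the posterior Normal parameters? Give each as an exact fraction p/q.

mu_0=205/1128, tau_0^2=55/94

obs 1: x=5/4 → posterior Normal(955/588, 55/49)
obs 2: x=5/2 → posterior Normal(1105/648, 55/54)
obs 3: x=-9/4 → posterior Normal(485/354, 55/59)
obs 4: x=0 → posterior Normal(485/384, 55/64)
obs 5: x=-4 → posterior Normal(365/414, 55/69)
obs 6: x=-1 → posterior Normal(335/444, 55/74)
obs 7: x=-3/2 → posterior Normal(145/237, 55/79)
obs 8: x=-7 → posterior Normal(10/63, 55/84)
obs 9: x=-3/4 → posterior Normal(115/1068, 55/89)
obs 10: x=3/2 → posterior Normal(205/1128, 55/94)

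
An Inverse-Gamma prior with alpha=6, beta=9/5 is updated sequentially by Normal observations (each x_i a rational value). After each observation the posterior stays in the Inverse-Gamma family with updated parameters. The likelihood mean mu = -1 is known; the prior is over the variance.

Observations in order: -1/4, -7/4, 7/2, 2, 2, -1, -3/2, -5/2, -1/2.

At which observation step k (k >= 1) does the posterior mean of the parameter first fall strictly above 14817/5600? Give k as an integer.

k = 5

obs 1: x=-1/4 → posterior Inverse-Gamma(13/2, 333/160)
obs 2: x=-7/4 → posterior Inverse-Gamma(7, 189/80)
obs 3: x=7/2 → posterior Inverse-Gamma(15/2, 999/80)
obs 4: x=2 → posterior Inverse-Gamma(8, 1359/80)
obs 5: x=2 → posterior Inverse-Gamma(17/2, 1719/80)
obs 6: x=-1 → posterior Inverse-Gamma(9, 1719/80)
obs 7: x=-3/2 → posterior Inverse-Gamma(19/2, 1729/80)
obs 8: x=-5/2 → posterior Inverse-Gamma(10, 1819/80)
obs 9: x=-1/2 → posterior Inverse-Gamma(21/2, 1829/80)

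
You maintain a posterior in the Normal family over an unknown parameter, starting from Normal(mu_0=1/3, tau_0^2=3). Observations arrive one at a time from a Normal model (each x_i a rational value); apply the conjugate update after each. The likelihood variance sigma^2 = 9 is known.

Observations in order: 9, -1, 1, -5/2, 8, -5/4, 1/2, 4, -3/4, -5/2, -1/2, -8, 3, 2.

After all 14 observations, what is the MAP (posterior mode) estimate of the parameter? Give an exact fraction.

obs 1: x=9 → posterior Normal(5/2, 9/4)
obs 2: x=-1 → posterior Normal(9/5, 9/5)
obs 3: x=1 → posterior Normal(5/3, 3/2)
obs 4: x=-5/2 → posterior Normal(15/14, 9/7)
obs 5: x=8 → posterior Normal(31/16, 9/8)
obs 6: x=-5/4 → posterior Normal(19/12, 1)
obs 7: x=1/2 → posterior Normal(59/40, 9/10)
obs 8: x=4 → posterior Normal(75/44, 9/11)
obs 9: x=-3/4 → posterior Normal(3/2, 3/4)
obs 10: x=-5/2 → posterior Normal(31/26, 9/13)
obs 11: x=-1/2 → posterior Normal(15/14, 9/14)
obs 12: x=-8 → posterior Normal(7/15, 3/5)
obs 13: x=3 → posterior Normal(5/8, 9/16)
obs 14: x=2 → posterior Normal(12/17, 9/17)

12/17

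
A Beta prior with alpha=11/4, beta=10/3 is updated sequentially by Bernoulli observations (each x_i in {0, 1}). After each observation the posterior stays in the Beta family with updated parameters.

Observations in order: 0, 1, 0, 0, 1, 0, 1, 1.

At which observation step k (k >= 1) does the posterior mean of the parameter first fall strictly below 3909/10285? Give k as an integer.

obs 1: x=0 → posterior Beta(11/4, 13/3)
obs 2: x=1 → posterior Beta(15/4, 13/3)
obs 3: x=0 → posterior Beta(15/4, 16/3)
obs 4: x=0 → posterior Beta(15/4, 19/3)
obs 5: x=1 → posterior Beta(19/4, 19/3)
obs 6: x=0 → posterior Beta(19/4, 22/3)
obs 7: x=1 → posterior Beta(23/4, 22/3)
obs 8: x=1 → posterior Beta(27/4, 22/3)

k = 4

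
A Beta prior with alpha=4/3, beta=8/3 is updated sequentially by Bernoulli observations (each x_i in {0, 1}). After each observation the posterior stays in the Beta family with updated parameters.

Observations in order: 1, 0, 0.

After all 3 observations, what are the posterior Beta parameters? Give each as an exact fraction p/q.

obs 1: x=1 → posterior Beta(7/3, 8/3)
obs 2: x=0 → posterior Beta(7/3, 11/3)
obs 3: x=0 → posterior Beta(7/3, 14/3)

alpha=7/3, beta=14/3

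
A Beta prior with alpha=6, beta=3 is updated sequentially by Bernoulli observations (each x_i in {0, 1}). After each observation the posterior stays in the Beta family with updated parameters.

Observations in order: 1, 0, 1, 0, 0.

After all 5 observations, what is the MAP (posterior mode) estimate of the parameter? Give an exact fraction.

obs 1: x=1 → posterior Beta(7, 3)
obs 2: x=0 → posterior Beta(7, 4)
obs 3: x=1 → posterior Beta(8, 4)
obs 4: x=0 → posterior Beta(8, 5)
obs 5: x=0 → posterior Beta(8, 6)

7/12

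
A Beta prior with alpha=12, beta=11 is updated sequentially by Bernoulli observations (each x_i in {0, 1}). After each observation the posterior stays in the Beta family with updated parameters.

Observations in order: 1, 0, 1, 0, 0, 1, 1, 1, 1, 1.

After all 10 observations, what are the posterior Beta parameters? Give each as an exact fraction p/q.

alpha=19, beta=14

obs 1: x=1 → posterior Beta(13, 11)
obs 2: x=0 → posterior Beta(13, 12)
obs 3: x=1 → posterior Beta(14, 12)
obs 4: x=0 → posterior Beta(14, 13)
obs 5: x=0 → posterior Beta(14, 14)
obs 6: x=1 → posterior Beta(15, 14)
obs 7: x=1 → posterior Beta(16, 14)
obs 8: x=1 → posterior Beta(17, 14)
obs 9: x=1 → posterior Beta(18, 14)
obs 10: x=1 → posterior Beta(19, 14)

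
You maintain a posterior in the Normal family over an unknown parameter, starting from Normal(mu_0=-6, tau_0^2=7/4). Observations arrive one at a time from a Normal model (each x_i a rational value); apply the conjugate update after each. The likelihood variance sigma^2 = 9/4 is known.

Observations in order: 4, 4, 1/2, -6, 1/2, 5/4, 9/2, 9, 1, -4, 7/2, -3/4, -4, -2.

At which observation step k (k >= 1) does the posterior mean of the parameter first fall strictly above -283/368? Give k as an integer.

obs 1: x=4 → posterior Normal(-13/8, 63/64)
obs 2: x=4 → posterior Normal(2/23, 63/92)
obs 3: x=1/2 → posterior Normal(11/60, 21/40)
obs 4: x=-6 → posterior Normal(-73/74, 63/148)
obs 5: x=1/2 → posterior Normal(-3/4, 63/176)
obs 6: x=5/4 → posterior Normal(-97/204, 21/68)
obs 7: x=9/2 → posterior Normal(1/8, 63/232)
obs 8: x=9 → posterior Normal(281/260, 63/260)
obs 9: x=1 → posterior Normal(103/96, 7/32)
obs 10: x=-4 → posterior Normal(197/316, 63/316)
obs 11: x=7/2 → posterior Normal(295/344, 63/344)
obs 12: x=-3/4 → posterior Normal(137/186, 21/124)
obs 13: x=-4 → posterior Normal(81/200, 63/400)
obs 14: x=-2 → posterior Normal(53/214, 63/428)

k = 2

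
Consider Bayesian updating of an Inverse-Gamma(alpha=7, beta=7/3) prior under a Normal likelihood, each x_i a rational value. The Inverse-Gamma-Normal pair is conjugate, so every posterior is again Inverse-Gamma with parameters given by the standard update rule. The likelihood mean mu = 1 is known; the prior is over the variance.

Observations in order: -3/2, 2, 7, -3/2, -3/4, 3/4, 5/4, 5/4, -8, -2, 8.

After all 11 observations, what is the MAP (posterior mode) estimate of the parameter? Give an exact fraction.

2357/324

obs 1: x=-3/2 → posterior Inverse-Gamma(15/2, 131/24)
obs 2: x=2 → posterior Inverse-Gamma(8, 143/24)
obs 3: x=7 → posterior Inverse-Gamma(17/2, 575/24)
obs 4: x=-3/2 → posterior Inverse-Gamma(9, 325/12)
obs 5: x=-3/4 → posterior Inverse-Gamma(19/2, 2747/96)
obs 6: x=3/4 → posterior Inverse-Gamma(10, 1375/48)
obs 7: x=5/4 → posterior Inverse-Gamma(21/2, 2753/96)
obs 8: x=5/4 → posterior Inverse-Gamma(11, 689/24)
obs 9: x=-8 → posterior Inverse-Gamma(23/2, 1661/24)
obs 10: x=-2 → posterior Inverse-Gamma(12, 1769/24)
obs 11: x=8 → posterior Inverse-Gamma(25/2, 2357/24)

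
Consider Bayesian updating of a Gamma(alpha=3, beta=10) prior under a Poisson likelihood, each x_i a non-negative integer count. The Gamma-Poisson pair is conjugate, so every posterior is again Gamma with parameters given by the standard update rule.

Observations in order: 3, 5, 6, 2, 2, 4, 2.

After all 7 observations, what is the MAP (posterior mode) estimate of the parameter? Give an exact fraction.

obs 1: x=3 → posterior Gamma(6, 11)
obs 2: x=5 → posterior Gamma(11, 12)
obs 3: x=6 → posterior Gamma(17, 13)
obs 4: x=2 → posterior Gamma(19, 14)
obs 5: x=2 → posterior Gamma(21, 15)
obs 6: x=4 → posterior Gamma(25, 16)
obs 7: x=2 → posterior Gamma(27, 17)

26/17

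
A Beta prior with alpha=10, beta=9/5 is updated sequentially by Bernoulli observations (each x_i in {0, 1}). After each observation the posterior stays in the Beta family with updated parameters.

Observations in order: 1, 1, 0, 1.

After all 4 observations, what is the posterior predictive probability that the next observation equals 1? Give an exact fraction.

65/79

obs 1: x=1 → posterior Beta(11, 9/5)
obs 2: x=1 → posterior Beta(12, 9/5)
obs 3: x=0 → posterior Beta(12, 14/5)
obs 4: x=1 → posterior Beta(13, 14/5)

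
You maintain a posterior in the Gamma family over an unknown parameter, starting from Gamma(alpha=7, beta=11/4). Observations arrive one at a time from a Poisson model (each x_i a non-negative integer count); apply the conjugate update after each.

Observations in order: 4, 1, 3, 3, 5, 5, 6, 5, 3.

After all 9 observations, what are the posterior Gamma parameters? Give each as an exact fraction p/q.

alpha=42, beta=47/4

obs 1: x=4 → posterior Gamma(11, 15/4)
obs 2: x=1 → posterior Gamma(12, 19/4)
obs 3: x=3 → posterior Gamma(15, 23/4)
obs 4: x=3 → posterior Gamma(18, 27/4)
obs 5: x=5 → posterior Gamma(23, 31/4)
obs 6: x=5 → posterior Gamma(28, 35/4)
obs 7: x=6 → posterior Gamma(34, 39/4)
obs 8: x=5 → posterior Gamma(39, 43/4)
obs 9: x=3 → posterior Gamma(42, 47/4)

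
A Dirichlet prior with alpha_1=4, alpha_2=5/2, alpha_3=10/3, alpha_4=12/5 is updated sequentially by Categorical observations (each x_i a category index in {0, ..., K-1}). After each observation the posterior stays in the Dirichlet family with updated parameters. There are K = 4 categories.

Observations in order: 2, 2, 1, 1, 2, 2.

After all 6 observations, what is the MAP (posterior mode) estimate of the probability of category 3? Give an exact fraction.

obs 1: x=2 → posterior Dirichlet(4, 5/2, 13/3, 12/5)
obs 2: x=2 → posterior Dirichlet(4, 5/2, 16/3, 12/5)
obs 3: x=1 → posterior Dirichlet(4, 7/2, 16/3, 12/5)
obs 4: x=1 → posterior Dirichlet(4, 9/2, 16/3, 12/5)
obs 5: x=2 → posterior Dirichlet(4, 9/2, 19/3, 12/5)
obs 6: x=2 → posterior Dirichlet(4, 9/2, 22/3, 12/5)

6/61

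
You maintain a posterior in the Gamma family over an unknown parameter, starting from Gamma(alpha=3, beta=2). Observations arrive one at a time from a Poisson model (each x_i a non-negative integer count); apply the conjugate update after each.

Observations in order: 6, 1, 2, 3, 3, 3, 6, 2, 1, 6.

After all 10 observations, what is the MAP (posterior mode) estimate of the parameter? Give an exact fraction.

35/12

obs 1: x=6 → posterior Gamma(9, 3)
obs 2: x=1 → posterior Gamma(10, 4)
obs 3: x=2 → posterior Gamma(12, 5)
obs 4: x=3 → posterior Gamma(15, 6)
obs 5: x=3 → posterior Gamma(18, 7)
obs 6: x=3 → posterior Gamma(21, 8)
obs 7: x=6 → posterior Gamma(27, 9)
obs 8: x=2 → posterior Gamma(29, 10)
obs 9: x=1 → posterior Gamma(30, 11)
obs 10: x=6 → posterior Gamma(36, 12)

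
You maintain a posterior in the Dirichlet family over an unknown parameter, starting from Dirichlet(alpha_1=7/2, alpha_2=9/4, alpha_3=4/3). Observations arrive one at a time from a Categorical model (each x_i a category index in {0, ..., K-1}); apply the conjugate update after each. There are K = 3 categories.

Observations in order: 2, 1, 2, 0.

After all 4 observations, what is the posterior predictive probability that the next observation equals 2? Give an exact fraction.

obs 1: x=2 → posterior Dirichlet(7/2, 9/4, 7/3)
obs 2: x=1 → posterior Dirichlet(7/2, 13/4, 7/3)
obs 3: x=2 → posterior Dirichlet(7/2, 13/4, 10/3)
obs 4: x=0 → posterior Dirichlet(9/2, 13/4, 10/3)

40/133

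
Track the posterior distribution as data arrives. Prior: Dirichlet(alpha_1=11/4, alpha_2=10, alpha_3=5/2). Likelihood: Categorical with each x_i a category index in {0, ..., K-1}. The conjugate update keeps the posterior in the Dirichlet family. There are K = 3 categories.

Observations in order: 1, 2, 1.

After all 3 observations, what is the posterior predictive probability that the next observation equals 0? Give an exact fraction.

obs 1: x=1 → posterior Dirichlet(11/4, 11, 5/2)
obs 2: x=2 → posterior Dirichlet(11/4, 11, 7/2)
obs 3: x=1 → posterior Dirichlet(11/4, 12, 7/2)

11/73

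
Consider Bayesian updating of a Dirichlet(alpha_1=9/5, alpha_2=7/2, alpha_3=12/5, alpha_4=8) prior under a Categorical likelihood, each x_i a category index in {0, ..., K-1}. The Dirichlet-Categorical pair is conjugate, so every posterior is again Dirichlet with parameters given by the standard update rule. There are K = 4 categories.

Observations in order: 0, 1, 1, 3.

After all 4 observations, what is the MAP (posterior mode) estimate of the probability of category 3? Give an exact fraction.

obs 1: x=0 → posterior Dirichlet(14/5, 7/2, 12/5, 8)
obs 2: x=1 → posterior Dirichlet(14/5, 9/2, 12/5, 8)
obs 3: x=1 → posterior Dirichlet(14/5, 11/2, 12/5, 8)
obs 4: x=3 → posterior Dirichlet(14/5, 11/2, 12/5, 9)

80/157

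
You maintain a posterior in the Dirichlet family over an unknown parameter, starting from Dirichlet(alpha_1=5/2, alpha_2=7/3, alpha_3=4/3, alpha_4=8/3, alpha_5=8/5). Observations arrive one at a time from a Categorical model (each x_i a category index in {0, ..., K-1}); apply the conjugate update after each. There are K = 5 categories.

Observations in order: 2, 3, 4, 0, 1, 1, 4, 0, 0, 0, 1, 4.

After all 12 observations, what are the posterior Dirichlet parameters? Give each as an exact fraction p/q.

alpha_1=13/2, alpha_2=16/3, alpha_3=7/3, alpha_4=11/3, alpha_5=23/5

obs 1: x=2 → posterior Dirichlet(5/2, 7/3, 7/3, 8/3, 8/5)
obs 2: x=3 → posterior Dirichlet(5/2, 7/3, 7/3, 11/3, 8/5)
obs 3: x=4 → posterior Dirichlet(5/2, 7/3, 7/3, 11/3, 13/5)
obs 4: x=0 → posterior Dirichlet(7/2, 7/3, 7/3, 11/3, 13/5)
obs 5: x=1 → posterior Dirichlet(7/2, 10/3, 7/3, 11/3, 13/5)
obs 6: x=1 → posterior Dirichlet(7/2, 13/3, 7/3, 11/3, 13/5)
obs 7: x=4 → posterior Dirichlet(7/2, 13/3, 7/3, 11/3, 18/5)
obs 8: x=0 → posterior Dirichlet(9/2, 13/3, 7/3, 11/3, 18/5)
obs 9: x=0 → posterior Dirichlet(11/2, 13/3, 7/3, 11/3, 18/5)
obs 10: x=0 → posterior Dirichlet(13/2, 13/3, 7/3, 11/3, 18/5)
obs 11: x=1 → posterior Dirichlet(13/2, 16/3, 7/3, 11/3, 18/5)
obs 12: x=4 → posterior Dirichlet(13/2, 16/3, 7/3, 11/3, 23/5)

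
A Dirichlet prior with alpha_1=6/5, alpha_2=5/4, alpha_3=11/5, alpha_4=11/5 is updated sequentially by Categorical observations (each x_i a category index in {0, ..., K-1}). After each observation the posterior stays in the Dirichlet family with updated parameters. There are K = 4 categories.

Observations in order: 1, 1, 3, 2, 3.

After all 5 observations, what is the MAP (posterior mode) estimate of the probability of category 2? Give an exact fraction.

44/157

obs 1: x=1 → posterior Dirichlet(6/5, 9/4, 11/5, 11/5)
obs 2: x=1 → posterior Dirichlet(6/5, 13/4, 11/5, 11/5)
obs 3: x=3 → posterior Dirichlet(6/5, 13/4, 11/5, 16/5)
obs 4: x=2 → posterior Dirichlet(6/5, 13/4, 16/5, 16/5)
obs 5: x=3 → posterior Dirichlet(6/5, 13/4, 16/5, 21/5)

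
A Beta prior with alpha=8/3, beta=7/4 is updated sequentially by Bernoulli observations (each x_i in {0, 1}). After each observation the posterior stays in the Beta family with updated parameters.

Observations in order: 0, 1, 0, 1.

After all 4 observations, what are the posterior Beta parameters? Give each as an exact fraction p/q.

alpha=14/3, beta=15/4

obs 1: x=0 → posterior Beta(8/3, 11/4)
obs 2: x=1 → posterior Beta(11/3, 11/4)
obs 3: x=0 → posterior Beta(11/3, 15/4)
obs 4: x=1 → posterior Beta(14/3, 15/4)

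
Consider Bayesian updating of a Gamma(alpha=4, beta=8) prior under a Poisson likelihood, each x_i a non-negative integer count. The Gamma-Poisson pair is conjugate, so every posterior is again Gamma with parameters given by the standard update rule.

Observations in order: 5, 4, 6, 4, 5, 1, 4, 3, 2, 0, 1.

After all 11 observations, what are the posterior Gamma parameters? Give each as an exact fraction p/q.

alpha=39, beta=19

obs 1: x=5 → posterior Gamma(9, 9)
obs 2: x=4 → posterior Gamma(13, 10)
obs 3: x=6 → posterior Gamma(19, 11)
obs 4: x=4 → posterior Gamma(23, 12)
obs 5: x=5 → posterior Gamma(28, 13)
obs 6: x=1 → posterior Gamma(29, 14)
obs 7: x=4 → posterior Gamma(33, 15)
obs 8: x=3 → posterior Gamma(36, 16)
obs 9: x=2 → posterior Gamma(38, 17)
obs 10: x=0 → posterior Gamma(38, 18)
obs 11: x=1 → posterior Gamma(39, 19)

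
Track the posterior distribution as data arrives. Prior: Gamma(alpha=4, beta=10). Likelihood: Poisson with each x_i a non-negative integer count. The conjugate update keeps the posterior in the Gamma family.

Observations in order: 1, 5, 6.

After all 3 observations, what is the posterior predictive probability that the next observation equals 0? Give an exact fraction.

obs 1: x=1 → posterior Gamma(5, 11)
obs 2: x=5 → posterior Gamma(10, 12)
obs 3: x=6 → posterior Gamma(16, 13)

665416609183179841/2177953337809371136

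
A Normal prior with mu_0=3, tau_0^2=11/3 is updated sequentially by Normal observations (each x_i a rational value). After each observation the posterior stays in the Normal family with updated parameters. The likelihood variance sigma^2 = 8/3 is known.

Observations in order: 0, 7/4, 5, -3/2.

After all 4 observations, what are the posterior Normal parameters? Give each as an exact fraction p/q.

mu_0=327/208, tau_0^2=22/39

obs 1: x=0 → posterior Normal(24/19, 88/57)
obs 2: x=7/4 → posterior Normal(173/120, 44/45)
obs 3: x=5 → posterior Normal(393/164, 88/123)
obs 4: x=-3/2 → posterior Normal(327/208, 22/39)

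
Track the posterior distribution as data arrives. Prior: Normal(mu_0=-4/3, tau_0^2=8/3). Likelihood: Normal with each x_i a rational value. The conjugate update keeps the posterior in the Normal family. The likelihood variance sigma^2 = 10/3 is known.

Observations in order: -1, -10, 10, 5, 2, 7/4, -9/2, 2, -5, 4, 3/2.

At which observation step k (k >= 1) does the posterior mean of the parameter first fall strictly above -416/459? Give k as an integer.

k = 3

obs 1: x=-1 → posterior Normal(-32/27, 40/27)
obs 2: x=-10 → posterior Normal(-152/39, 40/39)
obs 3: x=10 → posterior Normal(-32/51, 40/51)
obs 4: x=5 → posterior Normal(4/9, 40/63)
obs 5: x=2 → posterior Normal(52/75, 8/15)
obs 6: x=7/4 → posterior Normal(73/87, 40/87)
obs 7: x=-9/2 → posterior Normal(19/99, 40/99)
obs 8: x=2 → posterior Normal(43/111, 40/111)
obs 9: x=-5 → posterior Normal(-17/123, 40/123)
obs 10: x=4 → posterior Normal(31/135, 8/27)
obs 11: x=3/2 → posterior Normal(1/3, 40/147)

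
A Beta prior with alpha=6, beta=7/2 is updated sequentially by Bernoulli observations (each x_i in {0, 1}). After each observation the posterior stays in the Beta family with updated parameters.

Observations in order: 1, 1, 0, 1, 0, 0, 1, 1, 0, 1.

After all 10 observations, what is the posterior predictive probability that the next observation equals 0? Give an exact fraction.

obs 1: x=1 → posterior Beta(7, 7/2)
obs 2: x=1 → posterior Beta(8, 7/2)
obs 3: x=0 → posterior Beta(8, 9/2)
obs 4: x=1 → posterior Beta(9, 9/2)
obs 5: x=0 → posterior Beta(9, 11/2)
obs 6: x=0 → posterior Beta(9, 13/2)
obs 7: x=1 → posterior Beta(10, 13/2)
obs 8: x=1 → posterior Beta(11, 13/2)
obs 9: x=0 → posterior Beta(11, 15/2)
obs 10: x=1 → posterior Beta(12, 15/2)

5/13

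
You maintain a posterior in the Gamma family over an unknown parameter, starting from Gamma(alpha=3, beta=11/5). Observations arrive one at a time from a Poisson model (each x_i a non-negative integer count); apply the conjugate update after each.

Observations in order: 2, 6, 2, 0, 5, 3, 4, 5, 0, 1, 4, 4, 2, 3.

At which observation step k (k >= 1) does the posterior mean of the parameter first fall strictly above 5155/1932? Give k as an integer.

k = 7

obs 1: x=2 → posterior Gamma(5, 16/5)
obs 2: x=6 → posterior Gamma(11, 21/5)
obs 3: x=2 → posterior Gamma(13, 26/5)
obs 4: x=0 → posterior Gamma(13, 31/5)
obs 5: x=5 → posterior Gamma(18, 36/5)
obs 6: x=3 → posterior Gamma(21, 41/5)
obs 7: x=4 → posterior Gamma(25, 46/5)
obs 8: x=5 → posterior Gamma(30, 51/5)
obs 9: x=0 → posterior Gamma(30, 56/5)
obs 10: x=1 → posterior Gamma(31, 61/5)
obs 11: x=4 → posterior Gamma(35, 66/5)
obs 12: x=4 → posterior Gamma(39, 71/5)
obs 13: x=2 → posterior Gamma(41, 76/5)
obs 14: x=3 → posterior Gamma(44, 81/5)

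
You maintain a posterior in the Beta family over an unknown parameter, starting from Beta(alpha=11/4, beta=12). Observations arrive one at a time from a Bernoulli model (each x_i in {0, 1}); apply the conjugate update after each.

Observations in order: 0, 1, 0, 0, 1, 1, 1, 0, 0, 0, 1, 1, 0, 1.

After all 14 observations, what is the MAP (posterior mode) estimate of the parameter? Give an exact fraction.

35/107

obs 1: x=0 → posterior Beta(11/4, 13)
obs 2: x=1 → posterior Beta(15/4, 13)
obs 3: x=0 → posterior Beta(15/4, 14)
obs 4: x=0 → posterior Beta(15/4, 15)
obs 5: x=1 → posterior Beta(19/4, 15)
obs 6: x=1 → posterior Beta(23/4, 15)
obs 7: x=1 → posterior Beta(27/4, 15)
obs 8: x=0 → posterior Beta(27/4, 16)
obs 9: x=0 → posterior Beta(27/4, 17)
obs 10: x=0 → posterior Beta(27/4, 18)
obs 11: x=1 → posterior Beta(31/4, 18)
obs 12: x=1 → posterior Beta(35/4, 18)
obs 13: x=0 → posterior Beta(35/4, 19)
obs 14: x=1 → posterior Beta(39/4, 19)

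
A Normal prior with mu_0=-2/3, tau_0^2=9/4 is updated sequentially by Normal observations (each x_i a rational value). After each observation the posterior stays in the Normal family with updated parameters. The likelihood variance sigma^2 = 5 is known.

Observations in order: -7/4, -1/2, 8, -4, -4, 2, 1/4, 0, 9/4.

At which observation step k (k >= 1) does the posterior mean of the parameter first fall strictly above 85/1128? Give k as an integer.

obs 1: x=-7/4 → posterior Normal(-349/348, 45/29)
obs 2: x=-1/2 → posterior Normal(-403/456, 45/38)
obs 3: x=8 → posterior Normal(461/564, 45/47)
obs 4: x=-4 → posterior Normal(29/672, 45/56)
obs 5: x=-4 → posterior Normal(-31/60, 9/13)
obs 6: x=2 → posterior Normal(-187/888, 45/74)
obs 7: x=1/4 → posterior Normal(-40/249, 45/83)
obs 8: x=0 → posterior Normal(-10/69, 45/92)
obs 9: x=9/4 → posterior Normal(83/1212, 45/101)

k = 3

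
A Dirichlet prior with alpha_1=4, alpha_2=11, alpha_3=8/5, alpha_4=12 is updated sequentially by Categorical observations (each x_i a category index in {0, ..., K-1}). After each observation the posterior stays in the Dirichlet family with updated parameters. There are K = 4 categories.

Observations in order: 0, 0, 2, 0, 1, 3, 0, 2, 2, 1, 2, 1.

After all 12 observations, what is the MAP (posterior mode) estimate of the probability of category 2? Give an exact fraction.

23/183

obs 1: x=0 → posterior Dirichlet(5, 11, 8/5, 12)
obs 2: x=0 → posterior Dirichlet(6, 11, 8/5, 12)
obs 3: x=2 → posterior Dirichlet(6, 11, 13/5, 12)
obs 4: x=0 → posterior Dirichlet(7, 11, 13/5, 12)
obs 5: x=1 → posterior Dirichlet(7, 12, 13/5, 12)
obs 6: x=3 → posterior Dirichlet(7, 12, 13/5, 13)
obs 7: x=0 → posterior Dirichlet(8, 12, 13/5, 13)
obs 8: x=2 → posterior Dirichlet(8, 12, 18/5, 13)
obs 9: x=2 → posterior Dirichlet(8, 12, 23/5, 13)
obs 10: x=1 → posterior Dirichlet(8, 13, 23/5, 13)
obs 11: x=2 → posterior Dirichlet(8, 13, 28/5, 13)
obs 12: x=1 → posterior Dirichlet(8, 14, 28/5, 13)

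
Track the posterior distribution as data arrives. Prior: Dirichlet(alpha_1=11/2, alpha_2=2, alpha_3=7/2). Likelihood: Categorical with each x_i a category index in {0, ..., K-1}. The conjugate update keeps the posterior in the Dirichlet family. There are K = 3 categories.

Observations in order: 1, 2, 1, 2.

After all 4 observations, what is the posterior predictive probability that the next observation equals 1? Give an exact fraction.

4/15

obs 1: x=1 → posterior Dirichlet(11/2, 3, 7/2)
obs 2: x=2 → posterior Dirichlet(11/2, 3, 9/2)
obs 3: x=1 → posterior Dirichlet(11/2, 4, 9/2)
obs 4: x=2 → posterior Dirichlet(11/2, 4, 11/2)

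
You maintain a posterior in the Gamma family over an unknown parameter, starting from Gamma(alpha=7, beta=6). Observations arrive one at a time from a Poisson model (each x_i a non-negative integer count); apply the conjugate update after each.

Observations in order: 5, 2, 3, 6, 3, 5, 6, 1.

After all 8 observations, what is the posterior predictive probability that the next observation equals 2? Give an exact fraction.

8821903625407871472571206405306587304461074432/36857774403133373807577299885451793670654296875

obs 1: x=5 → posterior Gamma(12, 7)
obs 2: x=2 → posterior Gamma(14, 8)
obs 3: x=3 → posterior Gamma(17, 9)
obs 4: x=6 → posterior Gamma(23, 10)
obs 5: x=3 → posterior Gamma(26, 11)
obs 6: x=5 → posterior Gamma(31, 12)
obs 7: x=6 → posterior Gamma(37, 13)
obs 8: x=1 → posterior Gamma(38, 14)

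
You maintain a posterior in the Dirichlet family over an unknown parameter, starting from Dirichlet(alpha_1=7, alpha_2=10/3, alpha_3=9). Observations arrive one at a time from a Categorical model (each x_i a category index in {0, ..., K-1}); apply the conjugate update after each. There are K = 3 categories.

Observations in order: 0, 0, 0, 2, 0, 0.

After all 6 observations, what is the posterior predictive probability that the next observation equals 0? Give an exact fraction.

obs 1: x=0 → posterior Dirichlet(8, 10/3, 9)
obs 2: x=0 → posterior Dirichlet(9, 10/3, 9)
obs 3: x=0 → posterior Dirichlet(10, 10/3, 9)
obs 4: x=2 → posterior Dirichlet(10, 10/3, 10)
obs 5: x=0 → posterior Dirichlet(11, 10/3, 10)
obs 6: x=0 → posterior Dirichlet(12, 10/3, 10)

9/19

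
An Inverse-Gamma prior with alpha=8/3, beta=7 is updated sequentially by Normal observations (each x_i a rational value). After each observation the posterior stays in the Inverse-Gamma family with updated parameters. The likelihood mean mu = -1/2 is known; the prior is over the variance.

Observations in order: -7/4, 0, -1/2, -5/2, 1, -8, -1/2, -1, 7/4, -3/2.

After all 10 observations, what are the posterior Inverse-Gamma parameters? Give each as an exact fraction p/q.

obs 1: x=-7/4 → posterior Inverse-Gamma(19/6, 249/32)
obs 2: x=0 → posterior Inverse-Gamma(11/3, 253/32)
obs 3: x=-1/2 → posterior Inverse-Gamma(25/6, 253/32)
obs 4: x=-5/2 → posterior Inverse-Gamma(14/3, 317/32)
obs 5: x=1 → posterior Inverse-Gamma(31/6, 353/32)
obs 6: x=-8 → posterior Inverse-Gamma(17/3, 1253/32)
obs 7: x=-1/2 → posterior Inverse-Gamma(37/6, 1253/32)
obs 8: x=-1 → posterior Inverse-Gamma(20/3, 1257/32)
obs 9: x=7/4 → posterior Inverse-Gamma(43/6, 669/16)
obs 10: x=-3/2 → posterior Inverse-Gamma(23/3, 677/16)

alpha=23/3, beta=677/16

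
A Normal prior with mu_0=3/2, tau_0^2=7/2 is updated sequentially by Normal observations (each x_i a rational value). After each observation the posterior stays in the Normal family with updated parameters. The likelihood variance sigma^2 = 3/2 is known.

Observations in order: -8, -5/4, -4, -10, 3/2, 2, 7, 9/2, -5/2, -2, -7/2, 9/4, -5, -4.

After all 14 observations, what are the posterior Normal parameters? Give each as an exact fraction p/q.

mu_0=-313/202, tau_0^2=21/202

obs 1: x=-8 → posterior Normal(-103/20, 21/20)
obs 2: x=-5/4 → posterior Normal(-241/68, 21/34)
obs 3: x=-4 → posterior Normal(-353/96, 7/16)
obs 4: x=-10 → posterior Normal(-633/124, 21/62)
obs 5: x=3/2 → posterior Normal(-591/152, 21/76)
obs 6: x=2 → posterior Normal(-107/36, 7/30)
obs 7: x=7 → posterior Normal(-339/208, 21/104)
obs 8: x=9/2 → posterior Normal(-213/236, 21/118)
obs 9: x=-5/2 → posterior Normal(-283/264, 7/44)
obs 10: x=-2 → posterior Normal(-339/292, 21/146)
obs 11: x=-7/2 → posterior Normal(-437/320, 21/160)
obs 12: x=9/4 → posterior Normal(-187/174, 7/58)
obs 13: x=-5 → posterior Normal(-257/188, 21/188)
obs 14: x=-4 → posterior Normal(-313/202, 21/202)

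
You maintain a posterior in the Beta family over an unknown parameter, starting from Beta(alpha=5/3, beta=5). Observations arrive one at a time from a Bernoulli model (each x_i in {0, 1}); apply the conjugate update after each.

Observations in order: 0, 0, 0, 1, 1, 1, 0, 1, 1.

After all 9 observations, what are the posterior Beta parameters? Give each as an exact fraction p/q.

alpha=20/3, beta=9

obs 1: x=0 → posterior Beta(5/3, 6)
obs 2: x=0 → posterior Beta(5/3, 7)
obs 3: x=0 → posterior Beta(5/3, 8)
obs 4: x=1 → posterior Beta(8/3, 8)
obs 5: x=1 → posterior Beta(11/3, 8)
obs 6: x=1 → posterior Beta(14/3, 8)
obs 7: x=0 → posterior Beta(14/3, 9)
obs 8: x=1 → posterior Beta(17/3, 9)
obs 9: x=1 → posterior Beta(20/3, 9)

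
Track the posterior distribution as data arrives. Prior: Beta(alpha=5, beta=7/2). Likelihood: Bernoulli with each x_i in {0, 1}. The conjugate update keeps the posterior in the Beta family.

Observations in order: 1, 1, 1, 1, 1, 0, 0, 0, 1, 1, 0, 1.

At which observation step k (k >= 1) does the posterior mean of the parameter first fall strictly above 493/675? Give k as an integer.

obs 1: x=1 → posterior Beta(6, 7/2)
obs 2: x=1 → posterior Beta(7, 7/2)
obs 3: x=1 → posterior Beta(8, 7/2)
obs 4: x=1 → posterior Beta(9, 7/2)
obs 5: x=1 → posterior Beta(10, 7/2)
obs 6: x=0 → posterior Beta(10, 9/2)
obs 7: x=0 → posterior Beta(10, 11/2)
obs 8: x=0 → posterior Beta(10, 13/2)
obs 9: x=1 → posterior Beta(11, 13/2)
obs 10: x=1 → posterior Beta(12, 13/2)
obs 11: x=0 → posterior Beta(12, 15/2)
obs 12: x=1 → posterior Beta(13, 15/2)

k = 5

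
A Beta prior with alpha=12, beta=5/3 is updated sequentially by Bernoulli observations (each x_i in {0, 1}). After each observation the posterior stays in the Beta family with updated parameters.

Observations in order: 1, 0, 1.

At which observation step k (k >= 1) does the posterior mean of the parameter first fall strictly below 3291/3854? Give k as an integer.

k = 2

obs 1: x=1 → posterior Beta(13, 5/3)
obs 2: x=0 → posterior Beta(13, 8/3)
obs 3: x=1 → posterior Beta(14, 8/3)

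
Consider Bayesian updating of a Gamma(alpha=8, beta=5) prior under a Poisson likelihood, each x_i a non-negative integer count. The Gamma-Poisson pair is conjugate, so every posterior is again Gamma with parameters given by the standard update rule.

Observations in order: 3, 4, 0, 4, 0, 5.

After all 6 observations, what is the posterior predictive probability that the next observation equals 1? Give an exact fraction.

9849732675807611094711841/39748423601695422066720768

obs 1: x=3 → posterior Gamma(11, 6)
obs 2: x=4 → posterior Gamma(15, 7)
obs 3: x=0 → posterior Gamma(15, 8)
obs 4: x=4 → posterior Gamma(19, 9)
obs 5: x=0 → posterior Gamma(19, 10)
obs 6: x=5 → posterior Gamma(24, 11)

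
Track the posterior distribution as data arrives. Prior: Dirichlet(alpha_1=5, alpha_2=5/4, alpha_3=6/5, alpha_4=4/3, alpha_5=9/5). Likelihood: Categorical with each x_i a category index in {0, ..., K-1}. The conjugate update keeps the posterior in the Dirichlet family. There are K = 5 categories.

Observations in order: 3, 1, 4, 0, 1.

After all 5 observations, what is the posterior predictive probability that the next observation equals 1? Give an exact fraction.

39/187

obs 1: x=3 → posterior Dirichlet(5, 5/4, 6/5, 7/3, 9/5)
obs 2: x=1 → posterior Dirichlet(5, 9/4, 6/5, 7/3, 9/5)
obs 3: x=4 → posterior Dirichlet(5, 9/4, 6/5, 7/3, 14/5)
obs 4: x=0 → posterior Dirichlet(6, 9/4, 6/5, 7/3, 14/5)
obs 5: x=1 → posterior Dirichlet(6, 13/4, 6/5, 7/3, 14/5)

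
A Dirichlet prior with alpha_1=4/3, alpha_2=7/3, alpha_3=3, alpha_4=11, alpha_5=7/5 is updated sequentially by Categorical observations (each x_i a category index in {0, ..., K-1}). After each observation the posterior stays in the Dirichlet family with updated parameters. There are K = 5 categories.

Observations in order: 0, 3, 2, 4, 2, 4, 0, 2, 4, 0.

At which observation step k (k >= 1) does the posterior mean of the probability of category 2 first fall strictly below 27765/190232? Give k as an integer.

k = 2

obs 1: x=0 → posterior Dirichlet(7/3, 7/3, 3, 11, 7/5)
obs 2: x=3 → posterior Dirichlet(7/3, 7/3, 3, 12, 7/5)
obs 3: x=2 → posterior Dirichlet(7/3, 7/3, 4, 12, 7/5)
obs 4: x=4 → posterior Dirichlet(7/3, 7/3, 4, 12, 12/5)
obs 5: x=2 → posterior Dirichlet(7/3, 7/3, 5, 12, 12/5)
obs 6: x=4 → posterior Dirichlet(7/3, 7/3, 5, 12, 17/5)
obs 7: x=0 → posterior Dirichlet(10/3, 7/3, 5, 12, 17/5)
obs 8: x=2 → posterior Dirichlet(10/3, 7/3, 6, 12, 17/5)
obs 9: x=4 → posterior Dirichlet(10/3, 7/3, 6, 12, 22/5)
obs 10: x=0 → posterior Dirichlet(13/3, 7/3, 6, 12, 22/5)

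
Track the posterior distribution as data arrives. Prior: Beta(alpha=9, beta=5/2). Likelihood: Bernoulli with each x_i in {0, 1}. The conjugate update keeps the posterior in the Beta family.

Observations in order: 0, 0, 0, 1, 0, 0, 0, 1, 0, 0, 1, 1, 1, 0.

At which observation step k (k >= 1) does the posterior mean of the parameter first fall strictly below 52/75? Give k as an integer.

k = 2

obs 1: x=0 → posterior Beta(9, 7/2)
obs 2: x=0 → posterior Beta(9, 9/2)
obs 3: x=0 → posterior Beta(9, 11/2)
obs 4: x=1 → posterior Beta(10, 11/2)
obs 5: x=0 → posterior Beta(10, 13/2)
obs 6: x=0 → posterior Beta(10, 15/2)
obs 7: x=0 → posterior Beta(10, 17/2)
obs 8: x=1 → posterior Beta(11, 17/2)
obs 9: x=0 → posterior Beta(11, 19/2)
obs 10: x=0 → posterior Beta(11, 21/2)
obs 11: x=1 → posterior Beta(12, 21/2)
obs 12: x=1 → posterior Beta(13, 21/2)
obs 13: x=1 → posterior Beta(14, 21/2)
obs 14: x=0 → posterior Beta(14, 23/2)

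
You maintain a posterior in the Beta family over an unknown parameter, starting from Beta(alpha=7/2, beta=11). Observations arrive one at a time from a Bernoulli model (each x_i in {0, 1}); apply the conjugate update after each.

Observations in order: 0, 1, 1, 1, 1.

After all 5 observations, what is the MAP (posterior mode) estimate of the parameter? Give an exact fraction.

obs 1: x=0 → posterior Beta(7/2, 12)
obs 2: x=1 → posterior Beta(9/2, 12)
obs 3: x=1 → posterior Beta(11/2, 12)
obs 4: x=1 → posterior Beta(13/2, 12)
obs 5: x=1 → posterior Beta(15/2, 12)

13/35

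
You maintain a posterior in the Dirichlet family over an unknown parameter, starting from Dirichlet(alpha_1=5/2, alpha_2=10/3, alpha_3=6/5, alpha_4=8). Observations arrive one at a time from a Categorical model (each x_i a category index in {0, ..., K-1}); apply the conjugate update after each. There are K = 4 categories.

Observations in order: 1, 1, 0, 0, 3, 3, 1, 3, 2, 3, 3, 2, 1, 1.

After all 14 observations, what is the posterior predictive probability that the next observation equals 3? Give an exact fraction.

30/67

obs 1: x=1 → posterior Dirichlet(5/2, 13/3, 6/5, 8)
obs 2: x=1 → posterior Dirichlet(5/2, 16/3, 6/5, 8)
obs 3: x=0 → posterior Dirichlet(7/2, 16/3, 6/5, 8)
obs 4: x=0 → posterior Dirichlet(9/2, 16/3, 6/5, 8)
obs 5: x=3 → posterior Dirichlet(9/2, 16/3, 6/5, 9)
obs 6: x=3 → posterior Dirichlet(9/2, 16/3, 6/5, 10)
obs 7: x=1 → posterior Dirichlet(9/2, 19/3, 6/5, 10)
obs 8: x=3 → posterior Dirichlet(9/2, 19/3, 6/5, 11)
obs 9: x=2 → posterior Dirichlet(9/2, 19/3, 11/5, 11)
obs 10: x=3 → posterior Dirichlet(9/2, 19/3, 11/5, 12)
obs 11: x=3 → posterior Dirichlet(9/2, 19/3, 11/5, 13)
obs 12: x=2 → posterior Dirichlet(9/2, 19/3, 16/5, 13)
obs 13: x=1 → posterior Dirichlet(9/2, 22/3, 16/5, 13)
obs 14: x=1 → posterior Dirichlet(9/2, 25/3, 16/5, 13)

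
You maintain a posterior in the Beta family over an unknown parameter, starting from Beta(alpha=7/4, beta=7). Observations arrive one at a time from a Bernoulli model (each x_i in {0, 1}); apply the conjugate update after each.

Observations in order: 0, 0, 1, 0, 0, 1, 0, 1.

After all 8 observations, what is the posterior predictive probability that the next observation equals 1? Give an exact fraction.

obs 1: x=0 → posterior Beta(7/4, 8)
obs 2: x=0 → posterior Beta(7/4, 9)
obs 3: x=1 → posterior Beta(11/4, 9)
obs 4: x=0 → posterior Beta(11/4, 10)
obs 5: x=0 → posterior Beta(11/4, 11)
obs 6: x=1 → posterior Beta(15/4, 11)
obs 7: x=0 → posterior Beta(15/4, 12)
obs 8: x=1 → posterior Beta(19/4, 12)

19/67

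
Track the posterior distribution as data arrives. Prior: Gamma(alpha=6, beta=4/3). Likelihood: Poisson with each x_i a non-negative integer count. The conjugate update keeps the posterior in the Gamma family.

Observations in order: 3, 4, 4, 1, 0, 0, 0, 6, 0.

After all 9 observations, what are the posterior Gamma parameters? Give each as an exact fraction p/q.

obs 1: x=3 → posterior Gamma(9, 7/3)
obs 2: x=4 → posterior Gamma(13, 10/3)
obs 3: x=4 → posterior Gamma(17, 13/3)
obs 4: x=1 → posterior Gamma(18, 16/3)
obs 5: x=0 → posterior Gamma(18, 19/3)
obs 6: x=0 → posterior Gamma(18, 22/3)
obs 7: x=0 → posterior Gamma(18, 25/3)
obs 8: x=6 → posterior Gamma(24, 28/3)
obs 9: x=0 → posterior Gamma(24, 31/3)

alpha=24, beta=31/3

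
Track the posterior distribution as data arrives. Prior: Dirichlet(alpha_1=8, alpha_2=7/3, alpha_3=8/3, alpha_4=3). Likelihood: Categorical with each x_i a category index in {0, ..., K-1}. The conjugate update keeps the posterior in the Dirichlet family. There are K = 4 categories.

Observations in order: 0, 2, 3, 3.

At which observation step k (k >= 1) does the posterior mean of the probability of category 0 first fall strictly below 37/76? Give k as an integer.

k = 3

obs 1: x=0 → posterior Dirichlet(9, 7/3, 8/3, 3)
obs 2: x=2 → posterior Dirichlet(9, 7/3, 11/3, 3)
obs 3: x=3 → posterior Dirichlet(9, 7/3, 11/3, 4)
obs 4: x=3 → posterior Dirichlet(9, 7/3, 11/3, 5)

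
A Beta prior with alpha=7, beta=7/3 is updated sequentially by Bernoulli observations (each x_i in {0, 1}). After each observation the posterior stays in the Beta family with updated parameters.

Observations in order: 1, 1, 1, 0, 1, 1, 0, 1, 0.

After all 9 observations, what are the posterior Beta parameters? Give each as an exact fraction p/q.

alpha=13, beta=16/3

obs 1: x=1 → posterior Beta(8, 7/3)
obs 2: x=1 → posterior Beta(9, 7/3)
obs 3: x=1 → posterior Beta(10, 7/3)
obs 4: x=0 → posterior Beta(10, 10/3)
obs 5: x=1 → posterior Beta(11, 10/3)
obs 6: x=1 → posterior Beta(12, 10/3)
obs 7: x=0 → posterior Beta(12, 13/3)
obs 8: x=1 → posterior Beta(13, 13/3)
obs 9: x=0 → posterior Beta(13, 16/3)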